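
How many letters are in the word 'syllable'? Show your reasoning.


Spell out 'syllable' and number each letter: s(1), y(2), l(3), l(4), a(5), b(6), l(7), e(8). Total: 8 letters.

8


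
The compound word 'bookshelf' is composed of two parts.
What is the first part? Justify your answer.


Split 'bookshelf' into 'book' + 'shelf'. The first part is 'book'.

book


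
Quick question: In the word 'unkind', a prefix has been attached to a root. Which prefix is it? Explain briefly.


The word 'unkind' = 'un' (prefix) + 'kind' (root). The prefix is 'un'.

un


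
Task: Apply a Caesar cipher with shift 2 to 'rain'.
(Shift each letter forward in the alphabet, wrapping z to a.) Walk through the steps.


Shift each letter by 2: r -> t, a -> c, i -> k, n -> p. Result: 'tckp'.

tckp


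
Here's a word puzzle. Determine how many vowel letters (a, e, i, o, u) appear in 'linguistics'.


Vowels in 'linguistics': i, u, i, i = 4 vowels.

4


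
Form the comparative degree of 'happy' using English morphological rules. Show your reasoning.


Apply comparative formation (consonant + y: change y to i, add -er): 'happy' -> 'happier'.

happier


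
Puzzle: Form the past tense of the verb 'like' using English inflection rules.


Apply rule: Add -d (word ends in -e). 'like' becomes 'liked'.

liked


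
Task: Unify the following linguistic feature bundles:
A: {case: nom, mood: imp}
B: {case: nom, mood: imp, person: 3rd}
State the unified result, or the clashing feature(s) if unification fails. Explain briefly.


Compare features:
case: A=nom vs B=nom -> unified: nom
mood: A=imp vs B=imp -> unified: imp
person: A=_ vs B=3rd -> unified: 3rd
No clashes found.

Unified: {case: nom, mood: imp, person: 3rd}


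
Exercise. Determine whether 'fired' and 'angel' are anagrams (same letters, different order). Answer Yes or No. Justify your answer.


Sorted letters of 'fired': 'defir'
Sorted letters of 'angel': 'aegln'
They do not match.

No


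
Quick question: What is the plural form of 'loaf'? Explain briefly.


Apply rule: Change -f to -ves. 'loaf' becomes 'loaves'.

loaves


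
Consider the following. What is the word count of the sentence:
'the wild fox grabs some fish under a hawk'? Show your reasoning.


Split into words: the | wild | fox | grabs | some | fish | under | a | hawk = 9 words.

9


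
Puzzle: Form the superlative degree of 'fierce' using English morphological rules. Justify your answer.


Apply superlative formation (ends in e: add -st): 'fierce' -> 'fiercest'.

fiercest


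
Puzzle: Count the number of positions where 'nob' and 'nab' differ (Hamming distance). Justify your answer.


Alignment:
Position 1: 'n' vs 'n' = match
Position 2: 'o' vs 'a' = DIFFER
Position 3: 'b' vs 'b' = match
Total differences: 1

1


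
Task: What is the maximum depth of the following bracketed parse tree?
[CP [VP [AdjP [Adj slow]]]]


Count bracket nesting levels:
'[' at pos 0: depth = 1
'[' at pos 4: depth = 2
'[' at pos 8: depth = 3
'[' at pos 14: depth = 4
Maximum depth reached: 4

4


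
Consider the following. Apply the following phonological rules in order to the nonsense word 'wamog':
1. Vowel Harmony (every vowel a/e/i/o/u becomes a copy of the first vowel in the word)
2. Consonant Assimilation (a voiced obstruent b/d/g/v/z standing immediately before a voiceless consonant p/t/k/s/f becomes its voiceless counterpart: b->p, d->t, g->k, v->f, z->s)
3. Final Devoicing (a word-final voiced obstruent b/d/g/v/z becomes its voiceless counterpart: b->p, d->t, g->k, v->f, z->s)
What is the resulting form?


Starting form: 'wamog'
Rule 1: Vowel Harmony: all vowels become 'a' (matching first vowel). 'wamog' -> 'wamag'
Rule 2: Consonant Assimilation: no voiced obstruent (b/d/g/v/z) stands immediately before a voiceless consonant (p/t/k/s/f). No change.
Rule 3: Final Devoicing: word-final voiced obstruent 'g' becomes voiceless 'k'. 'wamag' -> 'wamak'
Final form: 'wamak'

wamak


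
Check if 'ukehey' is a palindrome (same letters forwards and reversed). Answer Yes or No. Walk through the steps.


Forward: 'ukehey'
Reversed: 'yeheku'
They differ.

No


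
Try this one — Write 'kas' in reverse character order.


Reverse 'kas' character by character: 'sak'.

sak


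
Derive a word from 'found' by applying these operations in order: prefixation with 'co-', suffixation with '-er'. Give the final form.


Step 1: Add prefix 'co-' to 'found' = 'cofound'
Step 2: Add suffix '-er' to 'cofound' = 'cofounder'

cofounder


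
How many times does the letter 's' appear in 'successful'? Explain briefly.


Letter 's' in 'successful': found at position(s) 1, 6, 7 = 3 occurrence(s).

3


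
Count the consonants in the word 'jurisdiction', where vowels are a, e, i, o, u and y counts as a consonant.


Consonants in 'jurisdiction': j, r, s, d, c, t, n = 7 consonants.

7


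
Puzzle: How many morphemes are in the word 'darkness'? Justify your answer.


Decomposition: dark (root) + -ness (suffix) = 2 morpheme(s)

2 morphemes


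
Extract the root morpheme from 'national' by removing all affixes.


Remove suffix '-al' from 'national' to get root 'nation'.

nation


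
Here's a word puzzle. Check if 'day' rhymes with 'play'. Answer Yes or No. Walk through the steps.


Rime (stressed vowel + following sounds) of 'day': -ay = /eɪ/
Rime of 'play': -ay = /eɪ/
/eɪ/ and /eɪ/ are the same ending sound, so the words rhyme.

Yes


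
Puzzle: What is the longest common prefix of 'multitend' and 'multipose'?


Compare from the start: 5 characters match: 'multi'. Mismatch at position 6: 't' vs 'p'.

multi


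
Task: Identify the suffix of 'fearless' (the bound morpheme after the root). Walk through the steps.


The word 'fearless' = 'fear' (root) + '-less' (suffix). The suffix is '-less'.

less


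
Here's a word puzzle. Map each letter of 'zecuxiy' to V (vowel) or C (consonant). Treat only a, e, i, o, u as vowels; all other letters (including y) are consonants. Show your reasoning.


Letter mapping: z = C, e = V, c = C, u = V, x = C, i = V, y = C.

CVCVCVC


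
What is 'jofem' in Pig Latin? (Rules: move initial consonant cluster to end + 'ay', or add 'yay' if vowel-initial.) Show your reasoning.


'jofem': move consonant cluster 'j' to end and add 'ay': 'ofemjay'.

ofemjay


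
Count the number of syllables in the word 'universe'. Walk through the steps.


Break 'universe' into syllables: u-ni-verse -> u | ni | verse = 3 syllables

3 syllables


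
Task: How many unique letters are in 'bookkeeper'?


Unique letters in 'bookkeeper': {b, e, k, o, p, r} = 6 distinct letters.

6


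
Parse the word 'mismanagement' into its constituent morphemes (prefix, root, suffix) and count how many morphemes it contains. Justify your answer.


Step 1: Identify prefix: 'mis' (meaning: wrongly)
Step 2: Identify root: 'manage'
Step 3: Identify suffix(es): 'ment'
Decomposition: mis- (prefix: wrongly) + manage (root) + -ment (suffix: action/result)
Total morphemes: 3

3 morphemes (mis- (prefix: wrongly) + manage (root) + -ment (suffix: action/result))


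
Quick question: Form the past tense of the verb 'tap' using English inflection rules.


Apply rule: Double final consonant and add -ed. 'tap' becomes 'tapped'.

tapped


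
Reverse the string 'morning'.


Reverse 'morning' character by character: 'gninrom'.

gninrom


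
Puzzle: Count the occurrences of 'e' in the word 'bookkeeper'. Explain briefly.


Letter 'e' in 'bookkeeper': found at position(s) 6, 7, 9 = 3 occurrence(s).

3


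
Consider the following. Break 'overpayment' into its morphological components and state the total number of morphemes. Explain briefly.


Step 1: Identify prefix: 'over' (meaning: excessively)
Step 2: Identify root: 'pay'
Step 3: Identify suffix(es): 'ment'
Decomposition: over- (prefix: excessively) + pay (root) + -ment (suffix: action/result)
Total morphemes: 3

3 morphemes (over- (prefix: excessively) + pay (root) + -ment (suffix: action/result))


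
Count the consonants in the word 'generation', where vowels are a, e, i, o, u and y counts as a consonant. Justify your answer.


Consonants in 'generation': g, n, r, t, n = 5 consonants.

5


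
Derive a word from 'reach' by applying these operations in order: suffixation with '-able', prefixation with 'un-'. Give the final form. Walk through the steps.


Step 1: Add suffix '-able' to 'reach' = 'reachable'
Step 2: Add prefix 'un-' to 'reachable' = 'unreachable'

unreachable


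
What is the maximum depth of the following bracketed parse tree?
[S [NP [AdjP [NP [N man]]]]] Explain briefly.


Count bracket nesting levels:
'[' at pos 0: depth = 1
'[' at pos 3: depth = 2
'[' at pos 7: depth = 3
'[' at pos 13: depth = 4
'[' at pos 17: depth = 5
Maximum depth reached: 5

5


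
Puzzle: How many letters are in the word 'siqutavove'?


Spell out 'siqutavove' and number each letter: s(1), i(2), q(3), u(4), t(5), a(6), v(7), o(8), v(9), e(10). Total: 10 letters.

10


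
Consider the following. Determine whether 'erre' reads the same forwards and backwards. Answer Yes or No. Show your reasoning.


Forward: 'erre'
Reversed: 'erre'
They are identical.

Yes


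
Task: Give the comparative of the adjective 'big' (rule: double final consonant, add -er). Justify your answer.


Apply comparative formation (double final consonant, add -er): 'big' -> 'bigger'.

bigger


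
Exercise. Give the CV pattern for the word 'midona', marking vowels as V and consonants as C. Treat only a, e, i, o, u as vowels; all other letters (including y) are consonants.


Letter mapping: m = C, i = V, d = C, o = V, n = C, a = V.

CVCVCV


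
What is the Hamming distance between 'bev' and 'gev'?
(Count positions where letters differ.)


Alignment:
Position 1: 'b' vs 'g' = DIFFER
Position 2: 'e' vs 'e' = match
Position 3: 'v' vs 'v' = match
Total differences: 1

1


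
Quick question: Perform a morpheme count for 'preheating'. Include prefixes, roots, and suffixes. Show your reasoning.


Decomposition: pre- (prefix) + heat (root) + -ing (suffix) = 3 morpheme(s)

3 morphemes


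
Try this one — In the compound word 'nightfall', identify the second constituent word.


Split 'nightfall' into 'night' + 'fall'. The second part is 'fall'.

fall


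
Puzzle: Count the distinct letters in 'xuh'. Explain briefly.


Unique letters in 'xuh': {h, u, x} = 3 distinct letters.

3


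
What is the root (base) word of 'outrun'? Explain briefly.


Remove prefix 'out' from 'outrun' to get root 'run'.

run


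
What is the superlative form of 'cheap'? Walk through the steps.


Apply superlative formation (add -est): 'cheap' -> 'cheapest'.

cheapest


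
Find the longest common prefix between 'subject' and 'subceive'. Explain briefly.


Compare from the start: 3 characters match: 'sub'. Mismatch at position 4: 'j' vs 'c'.

sub


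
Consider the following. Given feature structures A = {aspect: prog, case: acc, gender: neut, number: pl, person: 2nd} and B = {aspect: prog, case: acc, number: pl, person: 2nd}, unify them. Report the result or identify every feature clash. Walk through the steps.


Compare features:
aspect: A=prog vs B=prog -> unified: prog
case: A=acc vs B=acc -> unified: acc
gender: A=neut vs B=_ -> unified: neut
number: A=pl vs B=pl -> unified: pl
person: A=2nd vs B=2nd -> unified: 2nd
No clashes found.

Unified: {aspect: prog, case: acc, gender: neut, number: pl, person: 2nd}


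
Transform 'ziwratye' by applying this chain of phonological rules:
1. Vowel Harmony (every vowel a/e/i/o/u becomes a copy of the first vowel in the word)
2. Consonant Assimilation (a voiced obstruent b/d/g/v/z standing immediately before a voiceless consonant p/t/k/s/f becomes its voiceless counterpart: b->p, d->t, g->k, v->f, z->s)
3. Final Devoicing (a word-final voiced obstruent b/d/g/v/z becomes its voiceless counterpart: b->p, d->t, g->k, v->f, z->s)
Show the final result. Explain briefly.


Starting form: 'ziwratye'
Rule 1: Vowel Harmony: all vowels become 'i' (matching first vowel). 'ziwratye' -> 'ziwrityi'
Rule 2: Consonant Assimilation: no voiced obstruent (b/d/g/v/z) stands immediately before a voiceless consonant (p/t/k/s/f). No change.
Rule 3: Final Devoicing: the word ends in the vowel 'i', not a consonant. No change.
Final form: 'ziwrityi'

ziwrityi


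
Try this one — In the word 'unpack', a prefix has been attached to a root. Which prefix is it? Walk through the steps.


The word 'unpack' = 'un' (prefix) + 'pack' (root). The prefix is 'un'.

un


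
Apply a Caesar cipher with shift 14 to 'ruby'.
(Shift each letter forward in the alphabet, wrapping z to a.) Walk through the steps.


Shift each letter by 14: r -> f, u -> i, b -> p, y -> m. Result: 'fipm'.

fipm


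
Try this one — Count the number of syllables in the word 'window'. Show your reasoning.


Break 'window' into syllables: win-dow -> win | dow = 2 syllables

2 syllables


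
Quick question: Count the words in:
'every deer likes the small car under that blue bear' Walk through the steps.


Split into words: every | deer | likes | the | small | car | under | that | blue | bear = 10 words.

10


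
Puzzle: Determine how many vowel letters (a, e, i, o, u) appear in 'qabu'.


Vowels in 'qabu': a, u = 2 vowels.

2


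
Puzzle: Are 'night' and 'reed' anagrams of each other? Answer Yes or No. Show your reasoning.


Sorted letters of 'night': 'ghint'
Sorted letters of 'reed': 'deer'
They do not match.

No


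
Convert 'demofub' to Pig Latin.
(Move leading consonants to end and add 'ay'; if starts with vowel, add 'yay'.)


'demofub': move consonant cluster 'd' to end and add 'ay': 'emofubday'.

emofubday


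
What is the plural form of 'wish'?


Apply rule: Add -es (sibilant/fricative ending). 'wish' becomes 'wishes'.

wishes


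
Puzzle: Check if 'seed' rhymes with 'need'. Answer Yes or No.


Rime (stressed vowel + following sounds) of 'seed': -eed = /iːd/
Rime of 'need': -eed = /iːd/
/iːd/ and /iːd/ are the same ending sound, so the words rhyme.

Yes


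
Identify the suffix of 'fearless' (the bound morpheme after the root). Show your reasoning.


The word 'fearless' = 'fear' (root) + '-less' (suffix). The suffix is '-less'.

less


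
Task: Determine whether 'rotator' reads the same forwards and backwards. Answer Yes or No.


Forward: 'rotator'
Reversed: 'rotator'
They are identical.

Yes


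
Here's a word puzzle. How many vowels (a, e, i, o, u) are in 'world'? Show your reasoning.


Vowels in 'world': o = 1 vowels.

1


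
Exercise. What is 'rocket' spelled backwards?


Reverse 'rocket' character by character: 'tekcor'.

tekcor


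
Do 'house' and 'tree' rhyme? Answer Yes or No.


Rime (stressed vowel + following sounds) of 'house': -ouse = /aʊs/
Rime of 'tree': -ee = /iː/
/aʊs/ and /iː/ are different ending sounds, so the words do not rhyme.

No


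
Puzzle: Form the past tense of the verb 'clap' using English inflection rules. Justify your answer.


Apply rule: Double final consonant and add -ed. 'clap' becomes 'clapped'.

clapped


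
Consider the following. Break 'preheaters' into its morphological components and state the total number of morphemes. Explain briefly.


Step 1: Identify prefix: 'pre' (meaning: before)
Step 2: Identify root: 'heat'
Step 3: Identify suffix(es): 'er, s'
Decomposition: pre- (prefix: before) + heat (root) + -er (suffix: one who) + -s (plural)
Total morphemes: 4

4 morphemes (pre- (prefix: before) + heat (root) + -er (suffix: one who) + -s (plural))


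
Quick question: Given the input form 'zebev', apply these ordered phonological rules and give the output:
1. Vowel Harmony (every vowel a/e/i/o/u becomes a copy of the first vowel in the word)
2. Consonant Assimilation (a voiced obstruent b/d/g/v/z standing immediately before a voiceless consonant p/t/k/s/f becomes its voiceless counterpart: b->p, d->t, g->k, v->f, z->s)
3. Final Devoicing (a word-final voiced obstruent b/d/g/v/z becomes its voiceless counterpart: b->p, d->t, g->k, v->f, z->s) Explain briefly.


Starting form: 'zebev'
Rule 1: Vowel Harmony: all vowels already match. No change.
Rule 2: Consonant Assimilation: no voiced obstruent (b/d/g/v/z) stands immediately before a voiceless consonant (p/t/k/s/f). No change.
Rule 3: Final Devoicing: word-final voiced obstruent 'v' becomes voiceless 'f'. 'zebev' -> 'zebef'
Final form: 'zebef'

zebef


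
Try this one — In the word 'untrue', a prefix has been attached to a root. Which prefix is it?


The word 'untrue' = 'un' (prefix) + 'true' (root). The prefix is 'un'.

un


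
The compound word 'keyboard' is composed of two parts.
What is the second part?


Split 'keyboard' into 'key' + 'board'. The second part is 'board'.

board


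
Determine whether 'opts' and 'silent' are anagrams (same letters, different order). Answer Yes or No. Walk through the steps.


Sorted letters of 'opts': 'opst'
Sorted letters of 'silent': 'eilnst'
They do not match.

No


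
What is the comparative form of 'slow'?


Apply comparative formation (add -er): 'slow' -> 'slower'.

slower


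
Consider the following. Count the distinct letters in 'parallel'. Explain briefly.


Unique letters in 'parallel': {a, e, l, p, r} = 5 distinct letters.

5


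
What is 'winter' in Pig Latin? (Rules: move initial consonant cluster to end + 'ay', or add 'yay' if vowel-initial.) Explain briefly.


'winter': move consonant cluster 'w' to end and add 'ay': 'interway'.

interway


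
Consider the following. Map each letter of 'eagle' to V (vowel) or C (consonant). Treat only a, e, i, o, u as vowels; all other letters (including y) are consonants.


Letter mapping: e = V, a = V, g = C, l = C, e = V.

VVCCV


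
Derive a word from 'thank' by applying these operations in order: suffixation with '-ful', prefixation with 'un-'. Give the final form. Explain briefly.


Step 1: Add suffix '-ful' to 'thank' = 'thankful'
Step 2: Add prefix 'un-' to 'thankful' = 'unthankful'

unthankful


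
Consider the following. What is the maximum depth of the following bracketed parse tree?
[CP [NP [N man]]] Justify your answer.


Count bracket nesting levels:
'[' at pos 0: depth = 1
'[' at pos 4: depth = 2
'[' at pos 8: depth = 3
Maximum depth reached: 3

3


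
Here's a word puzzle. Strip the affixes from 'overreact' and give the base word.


Remove prefix 'over' from 'overreact' to get root 'react'.

react


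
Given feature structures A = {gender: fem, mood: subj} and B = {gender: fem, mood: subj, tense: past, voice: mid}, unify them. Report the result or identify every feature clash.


Compare features:
gender: A=fem vs B=fem -> unified: fem
mood: A=subj vs B=subj -> unified: subj
tense: A=_ vs B=past -> unified: past
voice: A=_ vs B=mid -> unified: mid
No clashes found.

Unified: {gender: fem, mood: subj, tense: past, voice: mid}


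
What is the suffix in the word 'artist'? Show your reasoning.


The word 'artist' = 'art' (root) + '-ist' (suffix). The suffix is '-ist'.

ist


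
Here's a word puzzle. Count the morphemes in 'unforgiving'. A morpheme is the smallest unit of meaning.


Decomposition: un- (prefix) + forgive (root) + -ing (suffix) = 3 morpheme(s)

3 morphemes


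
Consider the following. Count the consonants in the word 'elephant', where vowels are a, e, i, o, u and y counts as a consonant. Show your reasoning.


Consonants in 'elephant': l, p, h, n, t = 5 consonants.

5


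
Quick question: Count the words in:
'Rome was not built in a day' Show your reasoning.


Split into words: Rome | was | not | built | in | a | day = 7 words.

7


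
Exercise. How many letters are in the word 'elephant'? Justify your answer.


Spell out 'elephant' and number each letter: e(1), l(2), e(3), p(4), h(5), a(6), n(7), t(8). Total: 8 letters.

8


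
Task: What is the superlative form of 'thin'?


Apply superlative formation (double final consonant, add -est): 'thin' -> 'thinnest'.

thinnest


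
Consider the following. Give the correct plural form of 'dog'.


Apply rule: Add -s. 'dog' becomes 'dogs'.

dogs


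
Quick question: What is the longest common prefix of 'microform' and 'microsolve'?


Compare from the start: 5 characters match: 'micro'. Mismatch at position 6: 'f' vs 's'.

micro


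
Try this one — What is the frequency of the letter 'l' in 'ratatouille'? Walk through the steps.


Letter 'l' in 'ratatouille': found at position(s) 9, 10 = 2 occurrence(s).

2


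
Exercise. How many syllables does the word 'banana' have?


Break 'banana' into syllables: ba-na-na -> ba | na | na = 3 syllables

3 syllables


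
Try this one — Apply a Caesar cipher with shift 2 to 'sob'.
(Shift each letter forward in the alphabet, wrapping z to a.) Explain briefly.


Shift each letter by 2: s -> u, o -> q, b -> d. Result: 'uqd'.

uqd


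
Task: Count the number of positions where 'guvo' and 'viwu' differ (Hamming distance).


Alignment:
Position 1: 'g' vs 'v' = DIFFER
Position 2: 'u' vs 'i' = DIFFER
Position 3: 'v' vs 'w' = DIFFER
Position 4: 'o' vs 'u' = DIFFER
Total differences: 4

4


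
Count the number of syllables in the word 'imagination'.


Break 'imagination' into syllables: i-mag-i-na-tion -> i | mag | i | na | tion = 5 syllables

5 syllables


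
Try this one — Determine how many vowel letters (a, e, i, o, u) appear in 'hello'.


Vowels in 'hello': e, o = 2 vowels.

2


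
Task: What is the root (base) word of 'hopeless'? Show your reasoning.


Remove suffix '-less' from 'hopeless' to get root 'hope'.

hope


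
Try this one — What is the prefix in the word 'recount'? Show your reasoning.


The word 'recount' = 're' (prefix) + 'count' (root). The prefix is 're'.

re


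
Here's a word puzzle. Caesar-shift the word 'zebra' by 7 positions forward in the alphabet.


Shift each letter by 7: z -> g, e -> l, b -> i, r -> y, a -> h. Result: 'gliyh'.

gliyh


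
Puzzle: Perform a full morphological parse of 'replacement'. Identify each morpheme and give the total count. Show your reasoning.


Step 1: Identify prefix: 're' (meaning: again)
Step 2: Identify root: 'place'
Step 3: Identify suffix(es): 'ment'
Decomposition: re- (prefix: again) + place (root) + -ment (suffix: action/result)
Total morphemes: 3

3 morphemes (re- (prefix: again) + place (root) + -ment (suffix: action/result))


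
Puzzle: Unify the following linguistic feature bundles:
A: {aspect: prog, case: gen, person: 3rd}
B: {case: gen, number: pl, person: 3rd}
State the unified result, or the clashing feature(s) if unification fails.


Compare features:
aspect: A=prog vs B=_ -> unified: prog
case: A=gen vs B=gen -> unified: gen
number: A=_ vs B=pl -> unified: pl
person: A=3rd vs B=3rd -> unified: 3rd
No clashes found.

Unified: {aspect: prog, case: gen, number: pl, person: 3rd}


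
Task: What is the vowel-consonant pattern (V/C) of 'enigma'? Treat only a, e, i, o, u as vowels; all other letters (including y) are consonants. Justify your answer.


Letter mapping: e = V, n = C, i = V, g = C, m = C, a = V.

VCVCCV


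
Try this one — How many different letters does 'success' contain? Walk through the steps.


Unique letters in 'success': {c, e, s, u} = 4 distinct letters.

4


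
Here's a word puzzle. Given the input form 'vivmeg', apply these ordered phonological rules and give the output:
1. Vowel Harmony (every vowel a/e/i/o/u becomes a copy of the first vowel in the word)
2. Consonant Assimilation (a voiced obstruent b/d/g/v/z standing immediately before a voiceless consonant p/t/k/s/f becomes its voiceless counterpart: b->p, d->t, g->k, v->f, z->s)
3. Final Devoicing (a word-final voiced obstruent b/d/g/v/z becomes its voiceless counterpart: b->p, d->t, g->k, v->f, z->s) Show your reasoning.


Starting form: 'vivmeg'
Rule 1: Vowel Harmony: all vowels become 'i' (matching first vowel). 'vivmeg' -> 'vivmig'
Rule 2: Consonant Assimilation: no voiced obstruent (b/d/g/v/z) stands immediately before a voiceless consonant (p/t/k/s/f). No change.
Rule 3: Final Devoicing: word-final voiced obstruent 'g' becomes voiceless 'k'. 'vivmig' -> 'vivmik'
Final form: 'vivmik'

vivmik


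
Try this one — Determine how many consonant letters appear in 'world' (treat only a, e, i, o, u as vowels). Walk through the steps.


Consonants in 'world': w, r, l, d = 4 consonants.

4


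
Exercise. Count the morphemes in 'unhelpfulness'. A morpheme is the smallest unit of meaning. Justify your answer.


Decomposition: un- (prefix) + help (root) + -ful (suffix) + -ness (suffix) = 4 morpheme(s)

4 morphemes


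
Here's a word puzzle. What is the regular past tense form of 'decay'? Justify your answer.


Apply rule: Add -ed. 'decay' becomes 'decayed'.

decayed


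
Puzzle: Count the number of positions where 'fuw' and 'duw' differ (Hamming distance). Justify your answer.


Alignment:
Position 1: 'f' vs 'd' = DIFFER
Position 2: 'u' vs 'u' = match
Position 3: 'w' vs 'w' = match
Total differences: 1

1


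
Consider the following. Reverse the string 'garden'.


Reverse 'garden' character by character: 'nedrag'.

nedrag


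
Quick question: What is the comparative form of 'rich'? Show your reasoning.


Apply comparative formation (add -er): 'rich' -> 'richer'.

richer


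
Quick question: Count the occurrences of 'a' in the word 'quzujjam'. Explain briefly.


Letter 'a' in 'quzujjam': found at position(s) 7 = 1 occurrence(s).

1


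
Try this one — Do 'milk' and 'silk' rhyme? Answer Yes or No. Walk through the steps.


Rime (stressed vowel + following sounds) of 'milk': -ilk = /ɪlk/
Rime of 'silk': -ilk = /ɪlk/
/ɪlk/ and /ɪlk/ are the same ending sound, so the words rhyme.

Yes


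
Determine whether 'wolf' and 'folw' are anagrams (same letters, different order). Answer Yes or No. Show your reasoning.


Sorted letters of 'wolf': 'flow'
Sorted letters of 'folw': 'flow'
They match.

Yes


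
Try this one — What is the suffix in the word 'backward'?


The word 'backward' = 'back' (root) + '-ward' (suffix). The suffix is '-ward'.

ward


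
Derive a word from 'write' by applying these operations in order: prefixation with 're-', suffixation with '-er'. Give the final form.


Step 1: Add prefix 're-' to 'write' = 'rewrite'
Step 2: Add suffix '-er' to 'rewrite' = 'rewriter'

rewriter


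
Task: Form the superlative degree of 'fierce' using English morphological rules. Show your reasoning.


Apply superlative formation (ends in e: add -st): 'fierce' -> 'fiercest'.

fiercest


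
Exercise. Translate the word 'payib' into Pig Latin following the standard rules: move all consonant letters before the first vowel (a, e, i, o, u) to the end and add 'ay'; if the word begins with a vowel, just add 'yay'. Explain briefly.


'payib': move consonant cluster 'p' to end and add 'ay': 'ayibpay'.

ayibpay


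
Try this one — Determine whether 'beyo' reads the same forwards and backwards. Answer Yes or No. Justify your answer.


Forward: 'beyo'
Reversed: 'oyeb'
They differ.

No


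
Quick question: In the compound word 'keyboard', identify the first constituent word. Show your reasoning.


Split 'keyboard' into 'key' + 'board'. The first part is 'key'.

key


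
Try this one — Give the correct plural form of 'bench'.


Apply rule: Add -es (sibilant/fricative ending). 'bench' becomes 'benches'.

benches


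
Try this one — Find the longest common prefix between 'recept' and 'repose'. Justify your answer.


Compare from the start: 2 characters match: 're'. Mismatch at position 3: 'c' vs 'p'.

re


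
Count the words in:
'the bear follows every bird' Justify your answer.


Split into words: the | bear | follows | every | bird = 5 words.

5


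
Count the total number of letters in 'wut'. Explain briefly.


Spell out 'wut' and number each letter: w(1), u(2), t(3). Total: 3 letters.

3


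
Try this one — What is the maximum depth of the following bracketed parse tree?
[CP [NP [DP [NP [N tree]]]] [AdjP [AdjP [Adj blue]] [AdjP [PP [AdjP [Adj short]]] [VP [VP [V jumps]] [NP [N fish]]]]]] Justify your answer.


Count bracket nesting levels:
'[' at pos 0: depth = 1
'[' at pos 4: depth = 2
'[' at pos 8: depth = 3
'[' at pos 12: depth = 4
'[' at pos 16: depth = 5
'[' at pos 28: depth = 2
'[' at pos 34: depth = 3
'[' at pos 40: depth = 4
'[' at pos 52: depth = 3
'[' at pos 58: depth = 4
'[' at pos 62: depth = 5
'[' at pos 68: depth = 6
'[' at pos 82: depth = 4
'[' at pos 86: depth = 5
'[' at pos 90: depth = 6
'[' at pos 101: depth = 5
'[' at pos 105: depth = 6
Maximum depth reached: 6

6


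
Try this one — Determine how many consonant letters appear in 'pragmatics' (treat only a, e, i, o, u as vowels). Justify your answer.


Consonants in 'pragmatics': p, r, g, m, t, c, s = 7 consonants.

7


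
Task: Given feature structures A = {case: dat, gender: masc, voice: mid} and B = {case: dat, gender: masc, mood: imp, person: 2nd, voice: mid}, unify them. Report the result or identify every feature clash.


Compare features:
case: A=dat vs B=dat -> unified: dat
gender: A=masc vs B=masc -> unified: masc
mood: A=_ vs B=imp -> unified: imp
person: A=_ vs B=2nd -> unified: 2nd
voice: A=mid vs B=mid -> unified: mid
No clashes found.

Unified: {case: dat, gender: masc, mood: imp, person: 2nd, voice: mid}


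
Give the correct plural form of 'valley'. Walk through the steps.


Apply rule: Add -s. 'valley' becomes 'valleys'.

valleys


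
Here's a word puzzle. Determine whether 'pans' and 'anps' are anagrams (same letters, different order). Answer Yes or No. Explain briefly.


Sorted letters of 'pans': 'anps'
Sorted letters of 'anps': 'anps'
They match.

Yes


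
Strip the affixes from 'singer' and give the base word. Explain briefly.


Remove suffix '-er' from 'singer' to get root 'sing'.

sing


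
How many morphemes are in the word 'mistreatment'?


Decomposition: mis- (prefix) + treat (root) + -ment (suffix) = 3 morpheme(s)

3 morphemes


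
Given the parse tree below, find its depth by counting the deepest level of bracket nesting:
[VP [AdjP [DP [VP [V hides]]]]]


Count bracket nesting levels:
'[' at pos 0: depth = 1
'[' at pos 4: depth = 2
'[' at pos 10: depth = 3
'[' at pos 14: depth = 4
'[' at pos 18: depth = 5
Maximum depth reached: 5

5


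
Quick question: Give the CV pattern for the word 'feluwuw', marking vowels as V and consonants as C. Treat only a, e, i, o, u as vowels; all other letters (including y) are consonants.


Letter mapping: f = C, e = V, l = C, u = V, w = C, u = V, w = C.

CVCVCVC


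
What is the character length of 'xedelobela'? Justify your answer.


Spell out 'xedelobela' and number each letter: x(1), e(2), d(3), e(4), l(5), o(6), b(7), e(8), l(9), a(10). Total: 10 letters.

10


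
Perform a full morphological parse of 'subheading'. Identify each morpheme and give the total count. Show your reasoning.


Step 1: Identify prefix: 'sub' (meaning: below)
Step 2: Identify root: 'head'
Step 3: Identify suffix(es): 'ing'
Decomposition: sub- (prefix: below) + head (root) + -ing (suffix: ongoing/result)
Total morphemes: 3

3 morphemes (sub- (prefix: below) + head (root) + -ing (suffix: ongoing/result))


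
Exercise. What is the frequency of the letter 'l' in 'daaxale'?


Letter 'l' in 'daaxale': found at position(s) 6 = 1 occurrence(s).

1


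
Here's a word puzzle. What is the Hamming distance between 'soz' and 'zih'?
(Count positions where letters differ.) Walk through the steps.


Alignment:
Position 1: 's' vs 'z' = DIFFER
Position 2: 'o' vs 'i' = DIFFER
Position 3: 'z' vs 'h' = DIFFER
Total differences: 3

3


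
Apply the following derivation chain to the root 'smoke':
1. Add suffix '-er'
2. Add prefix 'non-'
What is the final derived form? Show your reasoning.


Step 1: Add suffix '-er' to 'smoke' = 'smoker'
Step 2: Add prefix 'non-' to 'smoker' = 'nonsmoker'

nonsmoker


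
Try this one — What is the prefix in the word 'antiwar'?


The word 'antiwar' = 'anti' (prefix) + 'war' (root). The prefix is 'anti'.

anti


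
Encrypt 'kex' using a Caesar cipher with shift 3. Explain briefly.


Shift each letter by 3: k -> n, e -> h, x -> a. Result: 'nha'.

nha


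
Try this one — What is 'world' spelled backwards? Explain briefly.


Reverse 'world' character by character: 'dlrow'.

dlrow


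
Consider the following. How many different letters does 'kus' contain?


Unique letters in 'kus': {k, s, u} = 3 distinct letters.

3


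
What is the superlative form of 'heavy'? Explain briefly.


Apply superlative formation (consonant + y: change y to i, add -est): 'heavy' -> 'heaviest'.

heaviest


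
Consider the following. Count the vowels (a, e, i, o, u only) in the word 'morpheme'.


Vowels in 'morpheme': o, e, e = 3 vowels.

3


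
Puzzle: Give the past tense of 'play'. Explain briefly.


Apply rule: Add -ed. 'play' becomes 'played'.

played


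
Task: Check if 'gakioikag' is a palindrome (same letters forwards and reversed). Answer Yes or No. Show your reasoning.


Forward: 'gakioikag'
Reversed: 'gakioikag'
They are identical.

Yes


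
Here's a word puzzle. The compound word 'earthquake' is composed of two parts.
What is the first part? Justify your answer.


Split 'earthquake' into 'earth' + 'quake'. The first part is 'earth'.

earth


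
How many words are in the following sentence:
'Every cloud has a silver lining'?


Split into words: Every | cloud | has | a | silver | lining = 6 words.

6


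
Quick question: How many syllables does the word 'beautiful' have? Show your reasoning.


Break 'beautiful' into syllables: beau-ti-ful -> beau | ti | ful = 3 syllables

3 syllables


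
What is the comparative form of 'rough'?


Apply comparative formation (add -er): 'rough' -> 'rougher'.

rougher


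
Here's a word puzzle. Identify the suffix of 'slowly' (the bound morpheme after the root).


The word 'slowly' = 'slow' (root) + '-ly' (suffix). The suffix is '-ly'.

ly


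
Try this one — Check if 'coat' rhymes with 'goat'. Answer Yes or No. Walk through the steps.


Rime (stressed vowel + following sounds) of 'coat': -oat = /oʊt/
Rime of 'goat': -oat = /oʊt/
/oʊt/ and /oʊt/ are the same ending sound, so the words rhyme.

Yes


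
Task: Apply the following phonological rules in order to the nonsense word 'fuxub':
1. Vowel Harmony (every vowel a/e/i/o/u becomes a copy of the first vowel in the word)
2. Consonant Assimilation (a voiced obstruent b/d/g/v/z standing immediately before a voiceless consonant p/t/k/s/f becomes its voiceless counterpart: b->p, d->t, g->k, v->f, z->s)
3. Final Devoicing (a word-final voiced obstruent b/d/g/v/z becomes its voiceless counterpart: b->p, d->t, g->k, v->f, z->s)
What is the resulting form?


Starting form: 'fuxub'
Rule 1: Vowel Harmony: all vowels already match. No change.
Rule 2: Consonant Assimilation: no voiced obstruent (b/d/g/v/z) stands immediately before a voiceless consonant (p/t/k/s/f). No change.
Rule 3: Final Devoicing: word-final voiced obstruent 'b' becomes voiceless 'p'. 'fuxub' -> 'fuxup'
Final form: 'fuxup'

fuxup


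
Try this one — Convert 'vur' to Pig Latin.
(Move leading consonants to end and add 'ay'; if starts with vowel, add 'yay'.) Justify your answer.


'vur': move consonant cluster 'v' to end and add 'ay': 'urvay'.

urvay


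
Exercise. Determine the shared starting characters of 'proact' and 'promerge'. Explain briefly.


Compare from the start: 3 characters match: 'pro'. Mismatch at position 4: 'a' vs 'm'.

pro


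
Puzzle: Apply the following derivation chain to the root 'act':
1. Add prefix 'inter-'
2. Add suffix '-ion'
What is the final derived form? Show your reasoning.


Step 1: Add prefix 'inter-' to 'act' = 'interact'
Step 2: Add suffix '-ion' to 'interact' = 'interaction'

interaction


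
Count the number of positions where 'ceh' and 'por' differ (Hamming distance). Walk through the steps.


Alignment:
Position 1: 'c' vs 'p' = DIFFER
Position 2: 'e' vs 'o' = DIFFER
Position 3: 'h' vs 'r' = DIFFER
Total differences: 3

3


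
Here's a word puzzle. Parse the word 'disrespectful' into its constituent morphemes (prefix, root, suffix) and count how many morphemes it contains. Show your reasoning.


Step 1: Identify prefix: 'dis' (meaning: not/apart)
Step 2: Identify root: 'respect'
Step 3: Identify suffix(es): 'ful'
Decomposition: dis- (prefix: not/apart) + respect (root) + -ful (suffix: full of)
Total morphemes: 3

3 morphemes (dis- (prefix: not/apart) + respect (root) + -ful (suffix: full of))


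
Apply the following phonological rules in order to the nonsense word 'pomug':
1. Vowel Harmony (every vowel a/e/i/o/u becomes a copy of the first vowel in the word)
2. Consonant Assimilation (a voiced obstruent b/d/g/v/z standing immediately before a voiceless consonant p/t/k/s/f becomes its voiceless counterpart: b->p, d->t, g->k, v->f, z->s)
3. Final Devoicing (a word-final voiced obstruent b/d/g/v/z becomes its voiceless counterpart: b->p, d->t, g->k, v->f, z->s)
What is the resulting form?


Starting form: 'pomug'
Rule 1: Vowel Harmony: all vowels become 'o' (matching first vowel). 'pomug' -> 'pomog'
Rule 2: Consonant Assimilation: no voiced obstruent (b/d/g/v/z) stands immediately before a voiceless consonant (p/t/k/s/f). No change.
Rule 3: Final Devoicing: word-final voiced obstruent 'g' becomes voiceless 'k'. 'pomog' -> 'pomok'
Final form: 'pomok'

pomok


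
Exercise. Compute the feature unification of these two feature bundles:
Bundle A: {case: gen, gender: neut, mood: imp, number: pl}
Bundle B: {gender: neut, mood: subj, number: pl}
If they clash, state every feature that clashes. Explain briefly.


Compare features:
case: A=gen vs B=_ -> unified: gen
gender: A=neut vs B=neut -> unified: neut
mood: A=imp vs B=subj -> CLASH
number: A=pl vs B=pl -> unified: pl
Clash detected on feature 'mood' (imp vs subj); unification fails.

CLASH on 'mood' (imp vs subj)


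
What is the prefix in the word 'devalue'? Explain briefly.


The word 'devalue' = 'de' (prefix) + 'value' (root). The prefix is 'de'.

de


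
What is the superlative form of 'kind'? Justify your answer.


Apply superlative formation (add -est): 'kind' -> 'kindest'.

kindest


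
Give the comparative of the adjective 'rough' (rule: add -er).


Apply comparative formation (add -er): 'rough' -> 'rougher'.

rougher


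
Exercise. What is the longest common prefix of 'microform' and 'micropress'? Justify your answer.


Compare from the start: 5 characters match: 'micro'. Mismatch at position 6: 'f' vs 'p'.

micro


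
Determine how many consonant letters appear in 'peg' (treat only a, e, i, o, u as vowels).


Consonants in 'peg': p, g = 2 consonants.

2


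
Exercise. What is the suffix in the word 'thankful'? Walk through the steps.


The word 'thankful' = 'thank' (root) + '-ful' (suffix). The suffix is '-ful'.

ful


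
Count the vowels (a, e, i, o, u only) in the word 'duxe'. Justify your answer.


Vowels in 'duxe': u, e = 2 vowels.

2


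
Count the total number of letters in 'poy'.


Spell out 'poy' and number each letter: p(1), o(2), y(3). Total: 3 letters.

3


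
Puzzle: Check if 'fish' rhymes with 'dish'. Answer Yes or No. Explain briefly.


Rime (stressed vowel + following sounds) of 'fish': -ish = /ɪʃ/
Rime of 'dish': -ish = /ɪʃ/
/ɪʃ/ and /ɪʃ/ are the same ending sound, so the words rhyme.

Yes
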